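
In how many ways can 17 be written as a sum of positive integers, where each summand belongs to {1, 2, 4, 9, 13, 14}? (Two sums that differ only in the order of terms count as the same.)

40

A partial list (first 12 by largest part):
14+2+1
14+1+1+1
13+4
13+2+2
13+2+1+1
13+1+1+1+1
9+4+4
9+4+2+2
9+4+2+1+1
9+4+1+1+1+1
9+2+2+2+2
9+2+2+2+1+1
…and 28 more, for 40 total.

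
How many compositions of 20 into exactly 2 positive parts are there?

19

By stars and bars with positive parts, the count is C(19,1) = 19.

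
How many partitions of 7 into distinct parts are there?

5

Enumerating:
7
6 + 1
5 + 2
4 + 3
4 + 2 + 1
Counting gives 5.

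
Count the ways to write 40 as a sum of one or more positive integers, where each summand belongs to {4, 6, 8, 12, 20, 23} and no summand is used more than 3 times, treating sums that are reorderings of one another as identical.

17

Listing the qualifying partitions of 40:
20, 20
20, 12, 8
20, 12, 4, 4
20, 8, 8, 4
20, 8, 6, 6
20, 8, 4, 4, 4
20, 6, 6, 4, 4
12, 12, 12, 4
12, 12, 8, 8
12, 12, 8, 4, 4
12, 12, 6, 6, 4
12, 8, 8, 8, 4
12, 8, 8, 6, 6
12, 8, 8, 4, 4, 4
12, 8, 6, 6, 4, 4
8, 8, 8, 6, 6, 4
8, 8, 6, 6, 4, 4, 4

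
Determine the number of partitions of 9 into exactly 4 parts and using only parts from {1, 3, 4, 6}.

2

The partitions of 9 that satisfy the conditions:
6 + 1 + 1 + 1
4 + 3 + 1 + 1
Counting gives 2.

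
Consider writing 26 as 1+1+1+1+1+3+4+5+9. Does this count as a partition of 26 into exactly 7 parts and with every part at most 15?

No

The parts sum to 26, and the condition 'there are exactly 7 summands' is violated.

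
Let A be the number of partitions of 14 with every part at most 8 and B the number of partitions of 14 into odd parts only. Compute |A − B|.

94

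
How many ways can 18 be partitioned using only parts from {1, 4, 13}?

Enumerating:
13 + 4 + 1
13 + 1 + 1 + 1 + 1 + 1
4 + 4 + 4 + 4 + 1 + 1
4 + 4 + 4 + 1 + 1 + 1 + 1 + 1 + 1
4 + 4 + 1 + 1 + 1 + 1 + 1 + 1 + 1 + 1 + 1 + 1
4 + 1 + 1 + 1 + 1 + 1 + 1 + 1 + 1 + 1 + 1 + 1 + 1 + 1 + 1
1 + 1 + 1 + 1 + 1 + 1 + 1 + 1 + 1 + 1 + 1 + 1 + 1 + 1 + 1 + 1 + 1 + 1

7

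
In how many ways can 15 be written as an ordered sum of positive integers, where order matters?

There are 14 gaps and each independently is a cut or not, giving 2^14 = 16384.

16384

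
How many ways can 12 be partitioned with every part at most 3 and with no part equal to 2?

5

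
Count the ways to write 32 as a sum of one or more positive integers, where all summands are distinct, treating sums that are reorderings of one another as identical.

Counting exhaustively, 390 partitions satisfy the conditions.

390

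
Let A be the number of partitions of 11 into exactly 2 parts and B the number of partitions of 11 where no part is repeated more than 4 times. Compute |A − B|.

Partitions of 11 into exactly 2 parts: 5.
Partitions of 11 where no part is repeated more than 4 times: 44.
|5 − 44| = 39.

39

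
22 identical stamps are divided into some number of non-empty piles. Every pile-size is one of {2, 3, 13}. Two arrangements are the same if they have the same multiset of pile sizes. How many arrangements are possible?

6

They are:
13+3+3+3
13+3+2+2+2
3+3+3+3+3+3+2+2
3+3+3+3+2+2+2+2+2
3+3+2+2+2+2+2+2+2+2
2+2+2+2+2+2+2+2+2+2+2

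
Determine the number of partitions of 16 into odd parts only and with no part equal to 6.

32

A partial list (first 12 by largest part):
15, 1
13, 3
13, 1, 1, 1
11, 5
11, 3, 1, 1
11, 1, 1, 1, 1, 1
9, 7
9, 5, 1, 1
9, 3, 3, 1
9, 3, 1, 1, 1, 1
9, 1, 1, 1, 1, 1, 1, 1
7, 7, 1, 1
…and 20 more, for 32 total.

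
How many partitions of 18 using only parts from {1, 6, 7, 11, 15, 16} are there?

12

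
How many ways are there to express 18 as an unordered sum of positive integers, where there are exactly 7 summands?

There are too many to list fully; the first 12 (by largest part) are:
12,1,1,1,1,1,1
11,2,1,1,1,1,1
10,3,1,1,1,1,1
10,2,2,1,1,1,1
9,4,1,1,1,1,1
9,3,2,1,1,1,1
9,2,2,2,1,1,1
8,5,1,1,1,1,1
8,4,2,1,1,1,1
8,3,3,1,1,1,1
8,3,2,2,1,1,1
8,2,2,2,2,1,1
…and 37 more, for 49 total.

49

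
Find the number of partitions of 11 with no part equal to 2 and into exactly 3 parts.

The partitions of 11 that satisfy the conditions:
9, 1, 1
7, 3, 1
6, 4, 1
5, 5, 1
5, 3, 3
4, 4, 3
Counting gives 6.

6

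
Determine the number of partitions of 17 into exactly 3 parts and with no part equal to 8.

The partitions of 17 that satisfy the conditions:
1 + 1 + 15
1 + 2 + 14
1 + 3 + 13
2 + 2 + 13
1 + 4 + 12
2 + 3 + 12
1 + 5 + 11
2 + 4 + 11
3 + 3 + 11
1 + 6 + 10
2 + 5 + 10
3 + 4 + 10
1 + 7 + 9
2 + 6 + 9
3 + 5 + 9
4 + 4 + 9
3 + 7 + 7
4 + 6 + 7
5 + 5 + 7
5 + 6 + 6
Counting gives 20.

20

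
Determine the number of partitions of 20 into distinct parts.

There are too many to list fully; the first 12 (by largest part) are:
20
19 + 1
18 + 2
17 + 3
17 + 2 + 1
16 + 4
16 + 3 + 1
15 + 5
15 + 4 + 1
15 + 3 + 2
14 + 6
14 + 5 + 1
…and 52 more, for 64 total.

64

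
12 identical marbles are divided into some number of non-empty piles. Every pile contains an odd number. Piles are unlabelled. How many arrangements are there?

15

The partitions of 12 that satisfy the conditions:
11,1
9,3
9,1,1,1
7,5
7,3,1,1
7,1,1,1,1,1
5,5,1,1
5,3,3,1
5,3,1,1,1,1
5,1,1,1,1,1,1,1
3,3,3,3
3,3,3,1,1,1
3,3,1,1,1,1,1,1
3,1,1,1,1,1,1,1,1,1
1,1,1,1,1,1,1,1,1,1,1,1
That's 15 in total.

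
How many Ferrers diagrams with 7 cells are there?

15

They are:
7
1+6
2+5
1+1+5
3+4
1+2+4
1+1+1+4
1+3+3
2+2+3
1+1+2+3
1+1+1+1+3
1+2+2+2
1+1+1+2+2
1+1+1+1+1+2
1+1+1+1+1+1+1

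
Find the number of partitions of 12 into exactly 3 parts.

12

Listing the qualifying partitions of 12:
10 + 1 + 1
9 + 2 + 1
8 + 3 + 1
8 + 2 + 2
7 + 4 + 1
7 + 3 + 2
6 + 5 + 1
6 + 4 + 2
6 + 3 + 3
5 + 5 + 2
5 + 4 + 3
4 + 4 + 4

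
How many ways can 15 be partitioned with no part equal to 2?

There are 75 such partitions.

75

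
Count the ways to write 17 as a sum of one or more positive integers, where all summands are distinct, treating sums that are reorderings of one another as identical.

38

A partial list (first 12 by largest part):
17
1+16
2+15
3+14
1+2+14
4+13
1+3+13
5+12
1+4+12
2+3+12
6+11
1+5+11
…and 26 more, for 38 total.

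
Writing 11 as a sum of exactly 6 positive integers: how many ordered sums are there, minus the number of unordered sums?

245

Ordered (compositions into 6 parts): C(10,5) = 252.
Partitions of 11 into exactly 6 parts: 7.
Difference: 252 − 7 = 245.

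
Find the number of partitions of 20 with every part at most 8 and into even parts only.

23

They are:
4 + 8 + 8
2 + 2 + 8 + 8
6 + 6 + 8
2 + 4 + 6 + 8
2 + 2 + 2 + 6 + 8
4 + 4 + 4 + 8
2 + 2 + 4 + 4 + 8
2 + 2 + 2 + 2 + 4 + 8
2 + 2 + 2 + 2 + 2 + 2 + 8
2 + 6 + 6 + 6
4 + 4 + 6 + 6
2 + 2 + 4 + 6 + 6
2 + 2 + 2 + 2 + 6 + 6
2 + 4 + 4 + 4 + 6
2 + 2 + 2 + 4 + 4 + 6
2 + 2 + 2 + 2 + 2 + 4 + 6
2 + 2 + 2 + 2 + 2 + 2 + 2 + 6
4 + 4 + 4 + 4 + 4
2 + 2 + 4 + 4 + 4 + 4
2 + 2 + 2 + 2 + 4 + 4 + 4
2 + 2 + 2 + 2 + 2 + 2 + 4 + 4
2 + 2 + 2 + 2 + 2 + 2 + 2 + 2 + 4
2 + 2 + 2 + 2 + 2 + 2 + 2 + 2 + 2 + 2
Counting gives 23.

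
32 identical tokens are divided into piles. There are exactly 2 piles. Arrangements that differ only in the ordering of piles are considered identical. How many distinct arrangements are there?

16

The partitions of 32 that satisfy the conditions:
31 + 1
30 + 2
29 + 3
28 + 4
27 + 5
26 + 6
25 + 7
24 + 8
23 + 9
22 + 10
21 + 11
20 + 12
19 + 13
18 + 14
17 + 15
16 + 16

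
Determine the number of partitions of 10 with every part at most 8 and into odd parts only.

9

Listing the qualifying partitions of 10:
7+3
7+1+1+1
5+5
5+3+1+1
5+1+1+1+1+1
3+3+3+1
3+3+1+1+1+1
3+1+1+1+1+1+1+1
1+1+1+1+1+1+1+1+1+1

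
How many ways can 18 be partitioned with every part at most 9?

Systematic enumeration (by largest part, then next-largest, …) yields 318.

318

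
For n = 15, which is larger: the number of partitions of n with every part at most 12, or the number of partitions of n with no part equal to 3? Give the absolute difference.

73

Partitions of 15 with every part at most 12: 172.
Partitions of 15 with no part equal to 3: 99.
|172 − 99| = 73.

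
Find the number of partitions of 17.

Direct enumeration gives 297 partitions.

297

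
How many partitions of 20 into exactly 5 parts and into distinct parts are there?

7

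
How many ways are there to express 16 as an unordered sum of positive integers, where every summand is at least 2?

55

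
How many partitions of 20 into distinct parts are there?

A partial list (first 12 by largest part):
20
19 + 1
18 + 2
17 + 3
17 + 2 + 1
16 + 4
16 + 3 + 1
15 + 5
15 + 4 + 1
15 + 3 + 2
14 + 6
14 + 5 + 1
…and 52 more, for 64 total.

64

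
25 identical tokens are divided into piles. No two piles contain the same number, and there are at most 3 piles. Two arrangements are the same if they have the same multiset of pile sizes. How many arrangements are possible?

53

There are too many to list fully; the first 12 (by largest part) are:
25
1 + 24
2 + 23
3 + 22
1 + 2 + 22
4 + 21
1 + 3 + 21
5 + 20
1 + 4 + 20
2 + 3 + 20
6 + 19
1 + 5 + 19
…and 41 more, for 53 total.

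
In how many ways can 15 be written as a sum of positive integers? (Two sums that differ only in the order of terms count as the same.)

176

There are 176 such partitions.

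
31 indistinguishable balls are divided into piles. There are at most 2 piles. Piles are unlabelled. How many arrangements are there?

16

They are:
31
30, 1
29, 2
28, 3
27, 4
26, 5
25, 6
24, 7
23, 8
22, 9
21, 10
20, 11
19, 12
18, 13
17, 14
16, 15
That's 16 in total.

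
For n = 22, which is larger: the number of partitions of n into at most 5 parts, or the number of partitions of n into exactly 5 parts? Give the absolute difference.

136

Partitions of 22 into at most 5 parts: 255.
Partitions of 22 into exactly 5 parts: 119.
|255 − 119| = 136.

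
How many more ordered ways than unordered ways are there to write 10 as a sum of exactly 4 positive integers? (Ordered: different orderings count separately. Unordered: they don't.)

Ordered (compositions into 4 parts): C(9,3) = 84.
Partitions of 10 into exactly 4 parts: 9.
Difference: 84 − 9 = 75.

75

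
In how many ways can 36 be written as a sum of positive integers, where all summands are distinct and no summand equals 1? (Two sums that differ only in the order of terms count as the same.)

356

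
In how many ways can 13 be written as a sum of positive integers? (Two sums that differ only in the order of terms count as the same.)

101

A full systematic count gives 101.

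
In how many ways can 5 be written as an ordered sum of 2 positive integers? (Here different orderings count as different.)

A composition of 5 into 2 positive parts is chosen by placing 1 dividers among the 4 gaps between 5 units: C(4,1) = 4.

4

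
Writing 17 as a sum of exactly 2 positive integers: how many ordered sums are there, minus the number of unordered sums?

8

Ordered (compositions into 2 parts): C(16,1) = 16.
Unordered (partitions into 2 parts): 8.
Difference: 16 − 8 = 8.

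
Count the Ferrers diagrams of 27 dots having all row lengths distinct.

Enumerating by decreasing first part gives 192 partitions in all.

192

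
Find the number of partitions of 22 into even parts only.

56

A partial list (first 12 by largest part):
22
20 + 2
18 + 4
18 + 2 + 2
16 + 6
16 + 4 + 2
16 + 2 + 2 + 2
14 + 8
14 + 6 + 2
14 + 4 + 4
14 + 4 + 2 + 2
14 + 2 + 2 + 2 + 2
…and 44 more, for 56 total.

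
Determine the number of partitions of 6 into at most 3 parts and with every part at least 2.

4

They are:
6
4+2
3+3
2+2+2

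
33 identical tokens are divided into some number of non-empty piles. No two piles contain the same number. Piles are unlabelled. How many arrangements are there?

There are 448 such partitions.

448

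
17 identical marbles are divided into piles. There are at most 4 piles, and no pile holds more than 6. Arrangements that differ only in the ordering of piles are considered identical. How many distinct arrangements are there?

10

Listing the qualifying partitions of 17:
6+6+5
6+6+4+1
6+6+3+2
6+5+5+1
6+5+4+2
6+5+3+3
6+4+4+3
5+5+5+2
5+5+4+3
5+4+4+4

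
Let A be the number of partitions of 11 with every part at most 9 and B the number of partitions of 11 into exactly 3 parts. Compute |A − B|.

44

Partitions of 11 with every part at most 9: 54.
Partitions of 11 into exactly 3 parts: 10.
|54 − 10| = 44.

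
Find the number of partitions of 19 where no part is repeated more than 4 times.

325

A full systematic count gives 325.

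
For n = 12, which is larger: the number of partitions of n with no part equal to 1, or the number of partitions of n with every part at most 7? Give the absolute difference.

Partitions of 12 with no part equal to 1: 21.
Partitions of 12 with every part at most 7: 65.
|21 − 65| = 44.

44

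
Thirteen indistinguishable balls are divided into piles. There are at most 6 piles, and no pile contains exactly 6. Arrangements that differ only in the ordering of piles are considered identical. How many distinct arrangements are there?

58

There are too many to list fully; the first 12 (by largest part) are:
13
12, 1
11, 2
11, 1, 1
10, 3
10, 2, 1
10, 1, 1, 1
9, 4
9, 3, 1
9, 2, 2
9, 2, 1, 1
9, 1, 1, 1, 1
…and 46 more, for 58 total.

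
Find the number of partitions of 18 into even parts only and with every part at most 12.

26

A partial list (first 12 by largest part):
12+6
12+4+2
12+2+2+2
10+8
10+6+2
10+4+4
10+4+2+2
10+2+2+2+2
8+8+2
8+6+4
8+6+2+2
8+4+4+2
…and 14 more, for 26 total.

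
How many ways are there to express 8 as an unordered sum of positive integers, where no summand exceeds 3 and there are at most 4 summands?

4

Listing the qualifying partitions of 8:
3,3,2
3,3,1,1
3,2,2,1
2,2,2,2
Counting gives 4.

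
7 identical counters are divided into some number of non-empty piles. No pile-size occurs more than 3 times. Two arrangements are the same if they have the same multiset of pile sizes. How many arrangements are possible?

Listing the qualifying partitions of 7:
7
6+1
5+2
5+1+1
4+3
4+2+1
4+1+1+1
3+3+1
3+2+2
3+2+1+1
2+2+2+1
2+2+1+1+1
Counting gives 12.

12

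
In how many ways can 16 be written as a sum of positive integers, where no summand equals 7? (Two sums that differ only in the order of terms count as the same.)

Direct enumeration gives 201 partitions.

201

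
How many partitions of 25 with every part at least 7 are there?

Enumerating:
25
18, 7
17, 8
16, 9
15, 10
14, 11
13, 12
11, 7, 7
10, 8, 7
9, 9, 7
9, 8, 8

11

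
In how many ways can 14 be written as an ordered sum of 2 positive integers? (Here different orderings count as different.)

13

Place 1 bars in the 13 internal gaps of a row of 14 dots: C(13,1) = 13.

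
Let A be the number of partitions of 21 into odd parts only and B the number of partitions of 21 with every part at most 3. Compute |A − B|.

Partitions of 21 into odd parts only: 76.
Partitions of 21 with every part at most 3: 48.
|76 − 48| = 28.

28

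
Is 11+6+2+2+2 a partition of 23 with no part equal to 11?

No

The parts sum to 23, and the condition 'no summand equals 11' is violated.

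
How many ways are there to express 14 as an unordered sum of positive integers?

Direct enumeration gives 135 partitions.

135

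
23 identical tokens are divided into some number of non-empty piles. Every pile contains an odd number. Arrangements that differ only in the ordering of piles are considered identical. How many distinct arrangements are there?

104

There are 104 such partitions.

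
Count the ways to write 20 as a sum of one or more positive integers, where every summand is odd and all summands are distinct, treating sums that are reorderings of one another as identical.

7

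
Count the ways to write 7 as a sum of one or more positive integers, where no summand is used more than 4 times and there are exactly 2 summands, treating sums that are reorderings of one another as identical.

3

They are:
6 + 1
5 + 2
4 + 3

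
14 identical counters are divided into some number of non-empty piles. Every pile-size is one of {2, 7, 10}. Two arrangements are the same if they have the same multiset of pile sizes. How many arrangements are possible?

3

Enumerating:
10+2+2
7+7
2+2+2+2+2+2+2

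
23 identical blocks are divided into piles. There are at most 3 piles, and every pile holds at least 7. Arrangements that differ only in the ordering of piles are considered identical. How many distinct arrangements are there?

The partitions of 23 that satisfy the conditions:
23
16+7
15+8
14+9
13+10
12+11
9+7+7
8+8+7
That's 8 in total.

8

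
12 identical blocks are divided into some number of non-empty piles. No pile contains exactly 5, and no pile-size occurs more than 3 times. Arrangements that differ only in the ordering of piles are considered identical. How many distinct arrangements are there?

A partial list (first 12 by largest part):
12
11, 1
10, 2
10, 1, 1
9, 3
9, 2, 1
9, 1, 1, 1
8, 4
8, 3, 1
8, 2, 2
8, 2, 1, 1
7, 4, 1
…and 26 more, for 38 total.

38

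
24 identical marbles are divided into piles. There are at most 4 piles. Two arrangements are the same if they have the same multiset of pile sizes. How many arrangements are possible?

169

Direct enumeration gives 169 partitions.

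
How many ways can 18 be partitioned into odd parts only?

46

There are too many to list fully; the first 12 (by largest part) are:
17 + 1
15 + 3
15 + 1 + 1 + 1
13 + 5
13 + 3 + 1 + 1
13 + 1 + 1 + 1 + 1 + 1
11 + 7
11 + 5 + 1 + 1
11 + 3 + 3 + 1
11 + 3 + 1 + 1 + 1 + 1
11 + 1 + 1 + 1 + 1 + 1 + 1 + 1
9 + 9
…and 34 more, for 46 total.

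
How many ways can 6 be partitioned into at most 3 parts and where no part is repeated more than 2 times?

6

The partitions of 6 that satisfy the conditions:
6
5,1
4,2
4,1,1
3,3
3,2,1
Counting gives 6.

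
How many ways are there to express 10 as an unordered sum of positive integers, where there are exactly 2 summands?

5

The partitions of 10 that satisfy the conditions:
9,1
8,2
7,3
6,4
5,5
Counting gives 5.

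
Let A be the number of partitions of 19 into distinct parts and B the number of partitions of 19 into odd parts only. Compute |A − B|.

Partitions of 19 into distinct parts: 54.
Partitions of 19 into odd parts only: 54.
|54 − 54| = 0.

0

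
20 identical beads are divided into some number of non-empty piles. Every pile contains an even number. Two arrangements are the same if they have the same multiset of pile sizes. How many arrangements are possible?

A partial list (first 12 by largest part):
20
18, 2
16, 4
16, 2, 2
14, 6
14, 4, 2
14, 2, 2, 2
12, 8
12, 6, 2
12, 4, 4
12, 4, 2, 2
12, 2, 2, 2, 2
…and 30 more, for 42 total.

42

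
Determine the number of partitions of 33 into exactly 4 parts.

270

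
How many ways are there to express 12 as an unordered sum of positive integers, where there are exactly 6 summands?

The partitions of 12 that satisfy the conditions:
7, 1, 1, 1, 1, 1
6, 2, 1, 1, 1, 1
5, 3, 1, 1, 1, 1
5, 2, 2, 1, 1, 1
4, 4, 1, 1, 1, 1
4, 3, 2, 1, 1, 1
4, 2, 2, 2, 1, 1
3, 3, 3, 1, 1, 1
3, 3, 2, 2, 1, 1
3, 2, 2, 2, 2, 1
2, 2, 2, 2, 2, 2
That's 11 in total.

11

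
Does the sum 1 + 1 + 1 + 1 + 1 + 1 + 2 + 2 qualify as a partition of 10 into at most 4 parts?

The parts sum to 10, and the condition 'there are at most 4 summands' is violated.

No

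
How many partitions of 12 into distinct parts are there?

15

Enumerating:
12
11+1
10+2
9+3
9+2+1
8+4
8+3+1
7+5
7+4+1
7+3+2
6+5+1
6+4+2
6+3+2+1
5+4+3
5+4+2+1
That's 15 in total.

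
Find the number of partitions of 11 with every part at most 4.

27

A partial list (first 12 by largest part):
4+4+3
4+4+2+1
4+4+1+1+1
4+3+3+1
4+3+2+2
4+3+2+1+1
4+3+1+1+1+1
4+2+2+2+1
4+2+2+1+1+1
4+2+1+1+1+1+1
4+1+1+1+1+1+1+1
3+3+3+2
…and 15 more, for 27 total.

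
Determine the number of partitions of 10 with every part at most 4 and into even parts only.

They are:
4, 4, 2
4, 2, 2, 2
2, 2, 2, 2, 2
Counting gives 3.

3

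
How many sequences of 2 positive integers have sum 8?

7

By stars and bars with positive parts, the count is C(7,1) = 7.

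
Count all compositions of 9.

Each of the 8 gaps between 9 units is either a break or not: 2^8 = 256.

256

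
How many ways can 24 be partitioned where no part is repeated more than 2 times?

431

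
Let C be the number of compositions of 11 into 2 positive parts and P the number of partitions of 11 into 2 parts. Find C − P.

Compositions: C(10,1) = 10.
Partitions of 11 into exactly 2 parts: 5.
Difference: 10 − 5 = 5.

5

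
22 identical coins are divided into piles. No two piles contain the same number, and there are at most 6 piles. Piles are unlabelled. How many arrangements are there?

Direct enumeration gives 89 partitions.

89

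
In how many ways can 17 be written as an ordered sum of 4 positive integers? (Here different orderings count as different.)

560

Place 3 bars in the 16 internal gaps of a row of 17 dots: C(16,3) = 560.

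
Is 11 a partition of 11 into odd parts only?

Yes

The parts sum to 11, and the condition 'every summand is odd' holds.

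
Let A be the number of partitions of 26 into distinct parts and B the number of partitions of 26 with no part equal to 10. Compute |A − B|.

2040

Partitions of 26 into distinct parts: 165.
Partitions of 26 with no part equal to 10: 2205.
|165 − 2205| = 2040.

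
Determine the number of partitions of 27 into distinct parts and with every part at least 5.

23

They are:
27
22 + 5
21 + 6
20 + 7
19 + 8
18 + 9
17 + 10
16 + 11
16 + 6 + 5
15 + 12
15 + 7 + 5
14 + 13
14 + 8 + 5
14 + 7 + 6
13 + 9 + 5
13 + 8 + 6
12 + 10 + 5
12 + 9 + 6
12 + 8 + 7
11 + 10 + 6
11 + 9 + 7
10 + 9 + 8
9 + 7 + 6 + 5
That's 23 in total.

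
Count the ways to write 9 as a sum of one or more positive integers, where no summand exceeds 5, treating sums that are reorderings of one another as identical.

23

They are:
5, 4
5, 3, 1
5, 2, 2
5, 2, 1, 1
5, 1, 1, 1, 1
4, 4, 1
4, 3, 2
4, 3, 1, 1
4, 2, 2, 1
4, 2, 1, 1, 1
4, 1, 1, 1, 1, 1
3, 3, 3
3, 3, 2, 1
3, 3, 1, 1, 1
3, 2, 2, 2
3, 2, 2, 1, 1
3, 2, 1, 1, 1, 1
3, 1, 1, 1, 1, 1, 1
2, 2, 2, 2, 1
2, 2, 2, 1, 1, 1
2, 2, 1, 1, 1, 1, 1
2, 1, 1, 1, 1, 1, 1, 1
1, 1, 1, 1, 1, 1, 1, 1, 1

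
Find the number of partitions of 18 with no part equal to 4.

250

Direct enumeration gives 250 partitions.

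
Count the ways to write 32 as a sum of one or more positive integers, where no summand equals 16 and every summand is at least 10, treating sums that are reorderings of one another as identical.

Enumerating:
32
22, 10
21, 11
20, 12
19, 13
18, 14
17, 15
12, 10, 10
11, 11, 10
That's 9 in total.

9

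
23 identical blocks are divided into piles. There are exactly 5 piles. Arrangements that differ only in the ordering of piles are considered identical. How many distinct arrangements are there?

141

Counting exhaustively, 141 partitions satisfy the conditions.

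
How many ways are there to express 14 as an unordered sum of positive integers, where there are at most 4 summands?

47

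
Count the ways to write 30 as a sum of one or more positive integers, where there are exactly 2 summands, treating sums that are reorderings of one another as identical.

They are:
29, 1
28, 2
27, 3
26, 4
25, 5
24, 6
23, 7
22, 8
21, 9
20, 10
19, 11
18, 12
17, 13
16, 14
15, 15
That's 15 in total.

15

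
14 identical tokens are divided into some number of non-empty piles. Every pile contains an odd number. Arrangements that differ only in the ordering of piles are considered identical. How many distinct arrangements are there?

Enumerating:
13 + 1
11 + 3
11 + 1 + 1 + 1
9 + 5
9 + 3 + 1 + 1
9 + 1 + 1 + 1 + 1 + 1
7 + 7
7 + 5 + 1 + 1
7 + 3 + 3 + 1
7 + 3 + 1 + 1 + 1 + 1
7 + 1 + 1 + 1 + 1 + 1 + 1 + 1
5 + 5 + 3 + 1
5 + 5 + 1 + 1 + 1 + 1
5 + 3 + 3 + 3
5 + 3 + 3 + 1 + 1 + 1
5 + 3 + 1 + 1 + 1 + 1 + 1 + 1
5 + 1 + 1 + 1 + 1 + 1 + 1 + 1 + 1 + 1
3 + 3 + 3 + 3 + 1 + 1
3 + 3 + 3 + 1 + 1 + 1 + 1 + 1
3 + 3 + 1 + 1 + 1 + 1 + 1 + 1 + 1 + 1
3 + 1 + 1 + 1 + 1 + 1 + 1 + 1 + 1 + 1 + 1 + 1
1 + 1 + 1 + 1 + 1 + 1 + 1 + 1 + 1 + 1 + 1 + 1 + 1 + 1
Counting gives 22.

22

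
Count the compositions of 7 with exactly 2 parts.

Equivalently, choose which 1 of the 6 gaps become plus signs: C(6,1) = 6.

6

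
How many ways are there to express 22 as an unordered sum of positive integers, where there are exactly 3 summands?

40

There are too many to list fully; the first 12 (by largest part) are:
1,1,20
1,2,19
1,3,18
2,2,18
1,4,17
2,3,17
1,5,16
2,4,16
3,3,16
1,6,15
2,5,15
3,4,15
…and 28 more, for 40 total.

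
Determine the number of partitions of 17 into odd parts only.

There are too many to list fully; the first 12 (by largest part) are:
17
15+1+1
13+3+1
13+1+1+1+1
11+5+1
11+3+3
11+3+1+1+1
11+1+1+1+1+1+1
9+7+1
9+5+3
9+5+1+1+1
9+3+3+1+1
…and 26 more, for 38 total.

38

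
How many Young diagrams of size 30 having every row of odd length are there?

296

There are 296 such partitions.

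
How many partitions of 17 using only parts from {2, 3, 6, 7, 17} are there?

11

Listing the qualifying partitions of 17:
17
7 + 7 + 3
7 + 6 + 2 + 2
7 + 3 + 3 + 2 + 2
7 + 2 + 2 + 2 + 2 + 2
6 + 6 + 3 + 2
6 + 3 + 3 + 3 + 2
6 + 3 + 2 + 2 + 2 + 2
3 + 3 + 3 + 3 + 3 + 2
3 + 3 + 3 + 2 + 2 + 2 + 2
3 + 2 + 2 + 2 + 2 + 2 + 2 + 2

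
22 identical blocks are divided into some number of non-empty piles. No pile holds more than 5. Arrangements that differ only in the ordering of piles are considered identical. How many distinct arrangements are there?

A full systematic count gives 255.

255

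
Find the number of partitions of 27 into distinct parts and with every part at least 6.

16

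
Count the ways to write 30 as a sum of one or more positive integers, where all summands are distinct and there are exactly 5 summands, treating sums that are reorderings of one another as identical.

84

There are 84 such partitions.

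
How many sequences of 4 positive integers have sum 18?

Place 3 bars in the 17 internal gaps of a row of 18 dots: C(17,3) = 680.

680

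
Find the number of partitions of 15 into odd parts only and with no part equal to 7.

21

They are:
15
13,1,1
11,3,1
11,1,1,1,1
9,5,1
9,3,3
9,3,1,1,1
9,1,1,1,1,1,1
5,5,5
5,5,3,1,1
5,5,1,1,1,1,1
5,3,3,3,1
5,3,3,1,1,1,1
5,3,1,1,1,1,1,1,1
5,1,1,1,1,1,1,1,1,1,1
3,3,3,3,3
3,3,3,3,1,1,1
3,3,3,1,1,1,1,1,1
3,3,1,1,1,1,1,1,1,1,1
3,1,1,1,1,1,1,1,1,1,1,1,1
1,1,1,1,1,1,1,1,1,1,1,1,1,1,1
Counting gives 21.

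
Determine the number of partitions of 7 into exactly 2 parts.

Listing the qualifying partitions of 7:
1,6
2,5
3,4

3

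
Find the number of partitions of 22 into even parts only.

A partial list (first 12 by largest part):
22
2+20
4+18
2+2+18
6+16
2+4+16
2+2+2+16
8+14
2+6+14
4+4+14
2+2+4+14
2+2+2+2+14
…and 44 more, for 56 total.

56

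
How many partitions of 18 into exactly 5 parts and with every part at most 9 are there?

45

A partial list (first 12 by largest part):
9 + 6 + 1 + 1 + 1
9 + 5 + 2 + 1 + 1
9 + 4 + 3 + 1 + 1
9 + 4 + 2 + 2 + 1
9 + 3 + 3 + 2 + 1
9 + 3 + 2 + 2 + 2
8 + 7 + 1 + 1 + 1
8 + 6 + 2 + 1 + 1
8 + 5 + 3 + 1 + 1
8 + 5 + 2 + 2 + 1
8 + 4 + 4 + 1 + 1
8 + 4 + 3 + 2 + 1
…and 33 more, for 45 total.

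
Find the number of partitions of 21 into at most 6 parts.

Systematic enumeration (by largest part, then next-largest, …) yields 331.

331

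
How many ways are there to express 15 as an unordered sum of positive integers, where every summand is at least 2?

41

A partial list (first 12 by largest part):
15
13 + 2
12 + 3
11 + 4
11 + 2 + 2
10 + 5
10 + 3 + 2
9 + 6
9 + 4 + 2
9 + 3 + 3
9 + 2 + 2 + 2
8 + 7
…and 29 more, for 41 total.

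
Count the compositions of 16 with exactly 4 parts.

455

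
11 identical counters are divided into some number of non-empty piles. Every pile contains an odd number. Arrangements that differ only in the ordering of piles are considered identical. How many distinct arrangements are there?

Enumerating:
11
9+1+1
7+3+1
7+1+1+1+1
5+5+1
5+3+3
5+3+1+1+1
5+1+1+1+1+1+1
3+3+3+1+1
3+3+1+1+1+1+1
3+1+1+1+1+1+1+1+1
1+1+1+1+1+1+1+1+1+1+1

12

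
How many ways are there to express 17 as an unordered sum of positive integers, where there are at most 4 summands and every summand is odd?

9

They are:
17
1 + 1 + 15
1 + 3 + 13
1 + 5 + 11
3 + 3 + 11
1 + 7 + 9
3 + 5 + 9
3 + 7 + 7
5 + 5 + 7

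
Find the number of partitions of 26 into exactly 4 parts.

Direct enumeration gives 136 partitions.

136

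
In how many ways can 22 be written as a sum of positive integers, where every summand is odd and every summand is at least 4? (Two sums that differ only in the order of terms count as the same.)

They are:
17,5
15,7
13,9
11,11
7,5,5,5

5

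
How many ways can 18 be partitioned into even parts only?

A partial list (first 12 by largest part):
18
16+2
14+4
14+2+2
12+6
12+4+2
12+2+2+2
10+8
10+6+2
10+4+4
10+4+2+2
10+2+2+2+2
…and 18 more, for 30 total.

30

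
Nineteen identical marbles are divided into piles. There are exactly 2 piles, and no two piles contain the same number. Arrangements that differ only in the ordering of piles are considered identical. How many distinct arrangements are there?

The partitions of 19 that satisfy the conditions:
18,1
17,2
16,3
15,4
14,5
13,6
12,7
11,8
10,9
That's 9 in total.

9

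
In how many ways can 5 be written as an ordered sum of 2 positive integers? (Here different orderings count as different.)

4

By stars and bars with positive parts, the count is C(4,1) = 4.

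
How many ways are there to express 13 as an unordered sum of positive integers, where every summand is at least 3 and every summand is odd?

Enumerating:
13
3+3+7
3+5+5
Counting gives 3.

3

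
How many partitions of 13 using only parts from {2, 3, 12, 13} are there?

3

They are:
13
3, 3, 3, 2, 2
3, 2, 2, 2, 2, 2
That's 3 in total.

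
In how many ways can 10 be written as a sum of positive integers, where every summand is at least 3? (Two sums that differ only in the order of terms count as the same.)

The partitions of 10 that satisfy the conditions:
10
7,3
6,4
5,5
4,3,3
That's 5 in total.

5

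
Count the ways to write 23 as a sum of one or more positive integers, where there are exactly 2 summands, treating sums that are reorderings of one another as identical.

11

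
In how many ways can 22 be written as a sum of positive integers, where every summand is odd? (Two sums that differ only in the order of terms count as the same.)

89

Enumerating by decreasing first part gives 89 partitions in all.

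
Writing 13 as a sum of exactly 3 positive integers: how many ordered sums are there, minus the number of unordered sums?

52

Ordered (compositions into 3 parts): C(12,2) = 66.
Partitions of 13 into exactly 3 parts: 14.
Difference: 66 − 14 = 52.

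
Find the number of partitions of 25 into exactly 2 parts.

12

Enumerating:
24,1
23,2
22,3
21,4
20,5
19,6
18,7
17,8
16,9
15,10
14,11
13,12
Counting gives 12.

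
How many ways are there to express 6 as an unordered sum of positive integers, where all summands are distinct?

4

Enumerating:
6
5, 1
4, 2
3, 2, 1
That's 4 in total.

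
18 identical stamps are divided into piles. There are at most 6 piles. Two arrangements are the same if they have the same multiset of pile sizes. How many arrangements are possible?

199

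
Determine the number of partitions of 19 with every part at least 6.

Enumerating:
19
13+6
12+7
11+8
10+9
7+6+6
That's 6 in total.

6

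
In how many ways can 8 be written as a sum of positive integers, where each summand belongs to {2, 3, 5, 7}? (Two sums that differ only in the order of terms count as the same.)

3

The partitions of 8 that satisfy the conditions:
5 + 3
3 + 3 + 2
2 + 2 + 2 + 2
That's 3 in total.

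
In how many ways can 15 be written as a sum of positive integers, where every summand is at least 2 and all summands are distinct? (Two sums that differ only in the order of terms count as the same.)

The partitions of 15 that satisfy the conditions:
15
2 + 13
3 + 12
4 + 11
5 + 10
2 + 3 + 10
6 + 9
2 + 4 + 9
7 + 8
2 + 5 + 8
3 + 4 + 8
2 + 6 + 7
3 + 5 + 7
4 + 5 + 6
2 + 3 + 4 + 6

15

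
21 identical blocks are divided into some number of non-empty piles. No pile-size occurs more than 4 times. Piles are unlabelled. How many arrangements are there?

Enumerating by decreasing first part gives 505 partitions in all.

505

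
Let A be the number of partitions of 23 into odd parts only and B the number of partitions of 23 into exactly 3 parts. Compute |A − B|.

Partitions of 23 into odd parts only: 104.
Partitions of 23 into exactly 3 parts: 44.
|104 − 44| = 60.

60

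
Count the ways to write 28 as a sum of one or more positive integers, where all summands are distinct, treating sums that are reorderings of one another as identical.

222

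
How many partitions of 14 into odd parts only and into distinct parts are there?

3

They are:
13 + 1
11 + 3
9 + 5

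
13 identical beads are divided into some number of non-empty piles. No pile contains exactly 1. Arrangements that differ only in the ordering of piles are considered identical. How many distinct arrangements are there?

24

Listing the qualifying partitions of 13:
13
11, 2
10, 3
9, 4
9, 2, 2
8, 5
8, 3, 2
7, 6
7, 4, 2
7, 3, 3
7, 2, 2, 2
6, 5, 2
6, 4, 3
6, 3, 2, 2
5, 5, 3
5, 4, 4
5, 4, 2, 2
5, 3, 3, 2
5, 2, 2, 2, 2
4, 4, 3, 2
4, 3, 3, 3
4, 3, 2, 2, 2
3, 3, 3, 2, 2
3, 2, 2, 2, 2, 2
That's 24 in total.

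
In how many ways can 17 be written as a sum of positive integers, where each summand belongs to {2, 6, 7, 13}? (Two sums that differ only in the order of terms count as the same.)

3

Enumerating:
13 + 2 + 2
7 + 6 + 2 + 2
7 + 2 + 2 + 2 + 2 + 2
Counting gives 3.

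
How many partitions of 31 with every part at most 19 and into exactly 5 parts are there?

389

A full systematic count gives 389.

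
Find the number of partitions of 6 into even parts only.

The partitions of 6 that satisfy the conditions:
6
4 + 2
2 + 2 + 2
Counting gives 3.

3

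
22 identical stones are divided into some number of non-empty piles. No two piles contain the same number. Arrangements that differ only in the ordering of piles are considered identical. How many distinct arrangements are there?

Systematic enumeration (by largest part, then next-largest, …) yields 89.

89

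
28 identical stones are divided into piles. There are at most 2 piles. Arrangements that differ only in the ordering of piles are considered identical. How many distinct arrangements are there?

15

Listing the qualifying partitions of 28:
28
27+1
26+2
25+3
24+4
23+5
22+6
21+7
20+8
19+9
18+10
17+11
16+12
15+13
14+14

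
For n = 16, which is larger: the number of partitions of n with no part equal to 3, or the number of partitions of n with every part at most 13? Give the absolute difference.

97

Partitions of 16 with no part equal to 3: 130.
Partitions of 16 with every part at most 13: 227.
|130 − 227| = 97.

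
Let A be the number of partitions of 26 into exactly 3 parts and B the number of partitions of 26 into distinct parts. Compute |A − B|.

109

Partitions of 26 into exactly 3 parts: 56.
Partitions of 26 into distinct parts: 165.
|56 − 165| = 109.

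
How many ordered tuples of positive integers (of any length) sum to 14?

8192

Each of the 13 gaps between 14 units is either a break or not: 2^13 = 8192.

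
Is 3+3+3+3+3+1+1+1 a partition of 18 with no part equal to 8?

Yes

The parts sum to 18, and the condition 'no summand equals 8' holds.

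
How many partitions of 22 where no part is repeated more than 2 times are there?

297

Counting exhaustively, 297 partitions satisfy the conditions.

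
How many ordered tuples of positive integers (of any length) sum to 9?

256

The number of compositions of n is 2^(n−1); here 2^8 = 256.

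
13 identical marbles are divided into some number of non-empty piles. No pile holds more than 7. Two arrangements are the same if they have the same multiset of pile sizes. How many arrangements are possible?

82

There are 82 such partitions.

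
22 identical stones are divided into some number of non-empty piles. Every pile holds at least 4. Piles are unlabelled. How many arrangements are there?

A partial list (first 12 by largest part):
22
18 + 4
17 + 5
16 + 6
15 + 7
14 + 8
14 + 4 + 4
13 + 9
13 + 5 + 4
12 + 10
12 + 6 + 4
12 + 5 + 5
…and 22 more, for 34 total.

34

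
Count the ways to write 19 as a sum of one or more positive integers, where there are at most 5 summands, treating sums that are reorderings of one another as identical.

164

Counting exhaustively, 164 partitions satisfy the conditions.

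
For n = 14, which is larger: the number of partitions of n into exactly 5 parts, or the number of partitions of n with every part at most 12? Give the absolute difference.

Partitions of 14 into exactly 5 parts: 23.
Partitions of 14 with every part at most 12: 133.
|23 − 133| = 110.

110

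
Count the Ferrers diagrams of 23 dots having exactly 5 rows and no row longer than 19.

141

A full systematic count gives 141.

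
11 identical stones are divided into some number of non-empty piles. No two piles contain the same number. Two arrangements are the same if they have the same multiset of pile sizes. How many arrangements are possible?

Enumerating:
11
10 + 1
9 + 2
8 + 3
8 + 2 + 1
7 + 4
7 + 3 + 1
6 + 5
6 + 4 + 1
6 + 3 + 2
5 + 4 + 2
5 + 3 + 2 + 1

12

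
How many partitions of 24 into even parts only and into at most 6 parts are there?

A partial list (first 12 by largest part):
24
22+2
20+4
20+2+2
18+6
18+4+2
18+2+2+2
16+8
16+6+2
16+4+4
16+4+2+2
16+2+2+2+2
…and 46 more, for 58 total.

58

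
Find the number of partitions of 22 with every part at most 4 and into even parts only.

6

Enumerating:
4 + 4 + 4 + 4 + 4 + 2
4 + 4 + 4 + 4 + 2 + 2 + 2
4 + 4 + 4 + 2 + 2 + 2 + 2 + 2
4 + 4 + 2 + 2 + 2 + 2 + 2 + 2 + 2
4 + 2 + 2 + 2 + 2 + 2 + 2 + 2 + 2 + 2
2 + 2 + 2 + 2 + 2 + 2 + 2 + 2 + 2 + 2 + 2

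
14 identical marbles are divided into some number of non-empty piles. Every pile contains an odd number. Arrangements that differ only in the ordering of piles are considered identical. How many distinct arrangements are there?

Listing the qualifying partitions of 14:
1+13
3+11
1+1+1+11
5+9
1+1+3+9
1+1+1+1+1+9
7+7
1+1+5+7
1+3+3+7
1+1+1+1+3+7
1+1+1+1+1+1+1+7
1+3+5+5
1+1+1+1+5+5
3+3+3+5
1+1+1+3+3+5
1+1+1+1+1+1+3+5
1+1+1+1+1+1+1+1+1+5
1+1+3+3+3+3
1+1+1+1+1+3+3+3
1+1+1+1+1+1+1+1+3+3
1+1+1+1+1+1+1+1+1+1+1+3
1+1+1+1+1+1+1+1+1+1+1+1+1+1

22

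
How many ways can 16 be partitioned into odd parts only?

32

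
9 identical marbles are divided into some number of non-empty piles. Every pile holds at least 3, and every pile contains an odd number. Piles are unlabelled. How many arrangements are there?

The partitions of 9 that satisfy the conditions:
9
3+3+3
That's 2 in total.

2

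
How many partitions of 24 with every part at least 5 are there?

26

There are too many to list fully; the first 12 (by largest part) are:
24
19, 5
18, 6
17, 7
16, 8
15, 9
14, 10
14, 5, 5
13, 11
13, 6, 5
12, 12
12, 7, 5
…and 14 more, for 26 total.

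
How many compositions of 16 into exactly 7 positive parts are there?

Equivalently, choose which 6 of the 15 gaps become plus signs: C(15,6) = 5005.

5005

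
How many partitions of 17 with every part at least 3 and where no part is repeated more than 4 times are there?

They are:
17
14,3
13,4
12,5
11,6
11,3,3
10,7
10,4,3
9,8
9,5,3
9,4,4
8,6,3
8,5,4
8,3,3,3
7,7,3
7,6,4
7,5,5
7,4,3,3
6,6,5
6,5,3,3
6,4,4,3
5,5,4,3
5,4,4,4
5,3,3,3,3
4,4,3,3,3

25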